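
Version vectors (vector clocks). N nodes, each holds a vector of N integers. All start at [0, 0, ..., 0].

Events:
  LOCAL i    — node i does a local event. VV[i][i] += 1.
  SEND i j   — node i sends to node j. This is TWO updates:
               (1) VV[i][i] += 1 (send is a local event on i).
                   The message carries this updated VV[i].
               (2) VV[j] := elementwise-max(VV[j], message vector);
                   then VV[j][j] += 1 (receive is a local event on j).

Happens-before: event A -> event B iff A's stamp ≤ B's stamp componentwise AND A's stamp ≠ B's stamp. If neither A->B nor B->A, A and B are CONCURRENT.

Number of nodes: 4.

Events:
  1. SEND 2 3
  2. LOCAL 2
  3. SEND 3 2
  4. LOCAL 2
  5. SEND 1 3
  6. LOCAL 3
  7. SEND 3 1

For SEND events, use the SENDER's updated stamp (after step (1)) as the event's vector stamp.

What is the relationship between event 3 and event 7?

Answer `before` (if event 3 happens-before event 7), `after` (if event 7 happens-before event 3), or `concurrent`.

Answer: before

Derivation:
Initial: VV[0]=[0, 0, 0, 0]
Initial: VV[1]=[0, 0, 0, 0]
Initial: VV[2]=[0, 0, 0, 0]
Initial: VV[3]=[0, 0, 0, 0]
Event 1: SEND 2->3: VV[2][2]++ -> VV[2]=[0, 0, 1, 0], msg_vec=[0, 0, 1, 0]; VV[3]=max(VV[3],msg_vec) then VV[3][3]++ -> VV[3]=[0, 0, 1, 1]
Event 2: LOCAL 2: VV[2][2]++ -> VV[2]=[0, 0, 2, 0]
Event 3: SEND 3->2: VV[3][3]++ -> VV[3]=[0, 0, 1, 2], msg_vec=[0, 0, 1, 2]; VV[2]=max(VV[2],msg_vec) then VV[2][2]++ -> VV[2]=[0, 0, 3, 2]
Event 4: LOCAL 2: VV[2][2]++ -> VV[2]=[0, 0, 4, 2]
Event 5: SEND 1->3: VV[1][1]++ -> VV[1]=[0, 1, 0, 0], msg_vec=[0, 1, 0, 0]; VV[3]=max(VV[3],msg_vec) then VV[3][3]++ -> VV[3]=[0, 1, 1, 3]
Event 6: LOCAL 3: VV[3][3]++ -> VV[3]=[0, 1, 1, 4]
Event 7: SEND 3->1: VV[3][3]++ -> VV[3]=[0, 1, 1, 5], msg_vec=[0, 1, 1, 5]; VV[1]=max(VV[1],msg_vec) then VV[1][1]++ -> VV[1]=[0, 2, 1, 5]
Event 3 stamp: [0, 0, 1, 2]
Event 7 stamp: [0, 1, 1, 5]
[0, 0, 1, 2] <= [0, 1, 1, 5]? True
[0, 1, 1, 5] <= [0, 0, 1, 2]? False
Relation: before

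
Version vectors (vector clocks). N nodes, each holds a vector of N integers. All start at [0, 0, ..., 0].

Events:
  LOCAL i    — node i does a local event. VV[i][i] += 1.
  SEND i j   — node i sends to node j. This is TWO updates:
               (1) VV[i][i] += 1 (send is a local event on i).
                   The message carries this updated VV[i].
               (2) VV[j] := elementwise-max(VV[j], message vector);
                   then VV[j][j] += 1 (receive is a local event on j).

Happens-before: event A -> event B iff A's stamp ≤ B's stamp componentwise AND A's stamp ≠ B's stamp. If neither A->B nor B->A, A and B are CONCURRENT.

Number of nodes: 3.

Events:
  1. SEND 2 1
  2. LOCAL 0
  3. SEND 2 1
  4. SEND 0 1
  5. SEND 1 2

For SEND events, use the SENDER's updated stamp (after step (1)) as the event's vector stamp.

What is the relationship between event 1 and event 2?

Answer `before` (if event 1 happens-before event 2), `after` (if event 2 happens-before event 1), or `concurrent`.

Answer: concurrent

Derivation:
Initial: VV[0]=[0, 0, 0]
Initial: VV[1]=[0, 0, 0]
Initial: VV[2]=[0, 0, 0]
Event 1: SEND 2->1: VV[2][2]++ -> VV[2]=[0, 0, 1], msg_vec=[0, 0, 1]; VV[1]=max(VV[1],msg_vec) then VV[1][1]++ -> VV[1]=[0, 1, 1]
Event 2: LOCAL 0: VV[0][0]++ -> VV[0]=[1, 0, 0]
Event 3: SEND 2->1: VV[2][2]++ -> VV[2]=[0, 0, 2], msg_vec=[0, 0, 2]; VV[1]=max(VV[1],msg_vec) then VV[1][1]++ -> VV[1]=[0, 2, 2]
Event 4: SEND 0->1: VV[0][0]++ -> VV[0]=[2, 0, 0], msg_vec=[2, 0, 0]; VV[1]=max(VV[1],msg_vec) then VV[1][1]++ -> VV[1]=[2, 3, 2]
Event 5: SEND 1->2: VV[1][1]++ -> VV[1]=[2, 4, 2], msg_vec=[2, 4, 2]; VV[2]=max(VV[2],msg_vec) then VV[2][2]++ -> VV[2]=[2, 4, 3]
Event 1 stamp: [0, 0, 1]
Event 2 stamp: [1, 0, 0]
[0, 0, 1] <= [1, 0, 0]? False
[1, 0, 0] <= [0, 0, 1]? False
Relation: concurrent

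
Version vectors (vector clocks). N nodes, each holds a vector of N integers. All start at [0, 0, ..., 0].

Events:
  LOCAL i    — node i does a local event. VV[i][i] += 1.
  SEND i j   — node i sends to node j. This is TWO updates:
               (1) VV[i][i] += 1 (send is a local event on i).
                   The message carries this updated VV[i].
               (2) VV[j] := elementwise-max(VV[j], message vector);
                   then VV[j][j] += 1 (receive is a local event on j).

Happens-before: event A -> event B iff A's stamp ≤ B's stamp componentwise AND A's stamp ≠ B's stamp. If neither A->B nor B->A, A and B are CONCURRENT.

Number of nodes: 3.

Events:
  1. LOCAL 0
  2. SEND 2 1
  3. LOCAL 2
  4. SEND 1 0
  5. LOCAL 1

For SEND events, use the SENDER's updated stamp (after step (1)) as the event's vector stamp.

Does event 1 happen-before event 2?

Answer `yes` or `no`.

Answer: no

Derivation:
Initial: VV[0]=[0, 0, 0]
Initial: VV[1]=[0, 0, 0]
Initial: VV[2]=[0, 0, 0]
Event 1: LOCAL 0: VV[0][0]++ -> VV[0]=[1, 0, 0]
Event 2: SEND 2->1: VV[2][2]++ -> VV[2]=[0, 0, 1], msg_vec=[0, 0, 1]; VV[1]=max(VV[1],msg_vec) then VV[1][1]++ -> VV[1]=[0, 1, 1]
Event 3: LOCAL 2: VV[2][2]++ -> VV[2]=[0, 0, 2]
Event 4: SEND 1->0: VV[1][1]++ -> VV[1]=[0, 2, 1], msg_vec=[0, 2, 1]; VV[0]=max(VV[0],msg_vec) then VV[0][0]++ -> VV[0]=[2, 2, 1]
Event 5: LOCAL 1: VV[1][1]++ -> VV[1]=[0, 3, 1]
Event 1 stamp: [1, 0, 0]
Event 2 stamp: [0, 0, 1]
[1, 0, 0] <= [0, 0, 1]? False. Equal? False. Happens-before: False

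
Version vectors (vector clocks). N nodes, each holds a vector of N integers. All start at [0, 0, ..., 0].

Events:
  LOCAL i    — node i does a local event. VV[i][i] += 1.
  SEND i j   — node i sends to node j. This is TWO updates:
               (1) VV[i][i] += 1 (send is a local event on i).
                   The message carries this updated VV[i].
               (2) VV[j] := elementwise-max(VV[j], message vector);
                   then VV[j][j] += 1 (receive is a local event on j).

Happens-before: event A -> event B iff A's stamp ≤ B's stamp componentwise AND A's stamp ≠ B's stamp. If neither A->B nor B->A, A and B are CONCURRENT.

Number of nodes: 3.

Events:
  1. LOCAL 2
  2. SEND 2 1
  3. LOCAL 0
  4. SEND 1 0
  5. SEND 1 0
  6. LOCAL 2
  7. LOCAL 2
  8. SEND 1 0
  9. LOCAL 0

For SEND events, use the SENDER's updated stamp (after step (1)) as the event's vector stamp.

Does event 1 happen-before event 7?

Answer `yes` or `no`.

Answer: yes

Derivation:
Initial: VV[0]=[0, 0, 0]
Initial: VV[1]=[0, 0, 0]
Initial: VV[2]=[0, 0, 0]
Event 1: LOCAL 2: VV[2][2]++ -> VV[2]=[0, 0, 1]
Event 2: SEND 2->1: VV[2][2]++ -> VV[2]=[0, 0, 2], msg_vec=[0, 0, 2]; VV[1]=max(VV[1],msg_vec) then VV[1][1]++ -> VV[1]=[0, 1, 2]
Event 3: LOCAL 0: VV[0][0]++ -> VV[0]=[1, 0, 0]
Event 4: SEND 1->0: VV[1][1]++ -> VV[1]=[0, 2, 2], msg_vec=[0, 2, 2]; VV[0]=max(VV[0],msg_vec) then VV[0][0]++ -> VV[0]=[2, 2, 2]
Event 5: SEND 1->0: VV[1][1]++ -> VV[1]=[0, 3, 2], msg_vec=[0, 3, 2]; VV[0]=max(VV[0],msg_vec) then VV[0][0]++ -> VV[0]=[3, 3, 2]
Event 6: LOCAL 2: VV[2][2]++ -> VV[2]=[0, 0, 3]
Event 7: LOCAL 2: VV[2][2]++ -> VV[2]=[0, 0, 4]
Event 8: SEND 1->0: VV[1][1]++ -> VV[1]=[0, 4, 2], msg_vec=[0, 4, 2]; VV[0]=max(VV[0],msg_vec) then VV[0][0]++ -> VV[0]=[4, 4, 2]
Event 9: LOCAL 0: VV[0][0]++ -> VV[0]=[5, 4, 2]
Event 1 stamp: [0, 0, 1]
Event 7 stamp: [0, 0, 4]
[0, 0, 1] <= [0, 0, 4]? True. Equal? False. Happens-before: True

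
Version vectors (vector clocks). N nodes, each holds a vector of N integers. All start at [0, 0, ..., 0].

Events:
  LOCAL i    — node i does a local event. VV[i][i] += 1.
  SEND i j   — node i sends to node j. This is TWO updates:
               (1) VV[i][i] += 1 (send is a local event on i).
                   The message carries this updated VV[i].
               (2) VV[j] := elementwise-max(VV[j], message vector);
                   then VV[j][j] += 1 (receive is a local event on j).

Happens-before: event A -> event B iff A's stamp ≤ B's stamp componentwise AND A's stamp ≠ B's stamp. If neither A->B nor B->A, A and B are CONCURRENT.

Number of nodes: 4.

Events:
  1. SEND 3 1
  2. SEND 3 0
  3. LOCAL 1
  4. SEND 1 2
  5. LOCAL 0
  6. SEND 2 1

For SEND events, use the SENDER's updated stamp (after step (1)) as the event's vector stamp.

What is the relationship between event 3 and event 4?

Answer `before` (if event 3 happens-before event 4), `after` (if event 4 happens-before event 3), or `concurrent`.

Answer: before

Derivation:
Initial: VV[0]=[0, 0, 0, 0]
Initial: VV[1]=[0, 0, 0, 0]
Initial: VV[2]=[0, 0, 0, 0]
Initial: VV[3]=[0, 0, 0, 0]
Event 1: SEND 3->1: VV[3][3]++ -> VV[3]=[0, 0, 0, 1], msg_vec=[0, 0, 0, 1]; VV[1]=max(VV[1],msg_vec) then VV[1][1]++ -> VV[1]=[0, 1, 0, 1]
Event 2: SEND 3->0: VV[3][3]++ -> VV[3]=[0, 0, 0, 2], msg_vec=[0, 0, 0, 2]; VV[0]=max(VV[0],msg_vec) then VV[0][0]++ -> VV[0]=[1, 0, 0, 2]
Event 3: LOCAL 1: VV[1][1]++ -> VV[1]=[0, 2, 0, 1]
Event 4: SEND 1->2: VV[1][1]++ -> VV[1]=[0, 3, 0, 1], msg_vec=[0, 3, 0, 1]; VV[2]=max(VV[2],msg_vec) then VV[2][2]++ -> VV[2]=[0, 3, 1, 1]
Event 5: LOCAL 0: VV[0][0]++ -> VV[0]=[2, 0, 0, 2]
Event 6: SEND 2->1: VV[2][2]++ -> VV[2]=[0, 3, 2, 1], msg_vec=[0, 3, 2, 1]; VV[1]=max(VV[1],msg_vec) then VV[1][1]++ -> VV[1]=[0, 4, 2, 1]
Event 3 stamp: [0, 2, 0, 1]
Event 4 stamp: [0, 3, 0, 1]
[0, 2, 0, 1] <= [0, 3, 0, 1]? True
[0, 3, 0, 1] <= [0, 2, 0, 1]? False
Relation: before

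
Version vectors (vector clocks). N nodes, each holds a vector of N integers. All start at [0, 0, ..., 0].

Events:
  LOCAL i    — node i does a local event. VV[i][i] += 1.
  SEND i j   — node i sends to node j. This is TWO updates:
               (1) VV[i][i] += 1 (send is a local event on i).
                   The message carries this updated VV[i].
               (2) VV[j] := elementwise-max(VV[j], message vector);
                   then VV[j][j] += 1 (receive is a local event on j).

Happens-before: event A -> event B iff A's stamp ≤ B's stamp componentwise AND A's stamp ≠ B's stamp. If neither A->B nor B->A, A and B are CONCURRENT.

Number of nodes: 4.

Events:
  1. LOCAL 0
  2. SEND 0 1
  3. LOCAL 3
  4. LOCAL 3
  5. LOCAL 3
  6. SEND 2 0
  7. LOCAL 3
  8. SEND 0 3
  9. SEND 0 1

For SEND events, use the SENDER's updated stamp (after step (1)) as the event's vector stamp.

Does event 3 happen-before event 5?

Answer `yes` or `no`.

Answer: yes

Derivation:
Initial: VV[0]=[0, 0, 0, 0]
Initial: VV[1]=[0, 0, 0, 0]
Initial: VV[2]=[0, 0, 0, 0]
Initial: VV[3]=[0, 0, 0, 0]
Event 1: LOCAL 0: VV[0][0]++ -> VV[0]=[1, 0, 0, 0]
Event 2: SEND 0->1: VV[0][0]++ -> VV[0]=[2, 0, 0, 0], msg_vec=[2, 0, 0, 0]; VV[1]=max(VV[1],msg_vec) then VV[1][1]++ -> VV[1]=[2, 1, 0, 0]
Event 3: LOCAL 3: VV[3][3]++ -> VV[3]=[0, 0, 0, 1]
Event 4: LOCAL 3: VV[3][3]++ -> VV[3]=[0, 0, 0, 2]
Event 5: LOCAL 3: VV[3][3]++ -> VV[3]=[0, 0, 0, 3]
Event 6: SEND 2->0: VV[2][2]++ -> VV[2]=[0, 0, 1, 0], msg_vec=[0, 0, 1, 0]; VV[0]=max(VV[0],msg_vec) then VV[0][0]++ -> VV[0]=[3, 0, 1, 0]
Event 7: LOCAL 3: VV[3][3]++ -> VV[3]=[0, 0, 0, 4]
Event 8: SEND 0->3: VV[0][0]++ -> VV[0]=[4, 0, 1, 0], msg_vec=[4, 0, 1, 0]; VV[3]=max(VV[3],msg_vec) then VV[3][3]++ -> VV[3]=[4, 0, 1, 5]
Event 9: SEND 0->1: VV[0][0]++ -> VV[0]=[5, 0, 1, 0], msg_vec=[5, 0, 1, 0]; VV[1]=max(VV[1],msg_vec) then VV[1][1]++ -> VV[1]=[5, 2, 1, 0]
Event 3 stamp: [0, 0, 0, 1]
Event 5 stamp: [0, 0, 0, 3]
[0, 0, 0, 1] <= [0, 0, 0, 3]? True. Equal? False. Happens-before: True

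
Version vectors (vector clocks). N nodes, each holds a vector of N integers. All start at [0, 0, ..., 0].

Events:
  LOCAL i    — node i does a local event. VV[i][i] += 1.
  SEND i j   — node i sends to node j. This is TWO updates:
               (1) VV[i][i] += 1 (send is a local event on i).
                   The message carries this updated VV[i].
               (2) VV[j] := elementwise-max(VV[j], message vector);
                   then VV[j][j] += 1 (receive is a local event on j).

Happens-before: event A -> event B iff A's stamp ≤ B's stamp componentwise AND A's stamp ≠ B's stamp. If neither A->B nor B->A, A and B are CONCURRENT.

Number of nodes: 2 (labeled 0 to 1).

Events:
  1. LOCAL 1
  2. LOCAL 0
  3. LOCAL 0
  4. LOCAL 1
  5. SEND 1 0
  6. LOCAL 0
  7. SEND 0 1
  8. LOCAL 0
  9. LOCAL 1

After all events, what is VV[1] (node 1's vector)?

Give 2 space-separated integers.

Answer: 5 5

Derivation:
Initial: VV[0]=[0, 0]
Initial: VV[1]=[0, 0]
Event 1: LOCAL 1: VV[1][1]++ -> VV[1]=[0, 1]
Event 2: LOCAL 0: VV[0][0]++ -> VV[0]=[1, 0]
Event 3: LOCAL 0: VV[0][0]++ -> VV[0]=[2, 0]
Event 4: LOCAL 1: VV[1][1]++ -> VV[1]=[0, 2]
Event 5: SEND 1->0: VV[1][1]++ -> VV[1]=[0, 3], msg_vec=[0, 3]; VV[0]=max(VV[0],msg_vec) then VV[0][0]++ -> VV[0]=[3, 3]
Event 6: LOCAL 0: VV[0][0]++ -> VV[0]=[4, 3]
Event 7: SEND 0->1: VV[0][0]++ -> VV[0]=[5, 3], msg_vec=[5, 3]; VV[1]=max(VV[1],msg_vec) then VV[1][1]++ -> VV[1]=[5, 4]
Event 8: LOCAL 0: VV[0][0]++ -> VV[0]=[6, 3]
Event 9: LOCAL 1: VV[1][1]++ -> VV[1]=[5, 5]
Final vectors: VV[0]=[6, 3]; VV[1]=[5, 5]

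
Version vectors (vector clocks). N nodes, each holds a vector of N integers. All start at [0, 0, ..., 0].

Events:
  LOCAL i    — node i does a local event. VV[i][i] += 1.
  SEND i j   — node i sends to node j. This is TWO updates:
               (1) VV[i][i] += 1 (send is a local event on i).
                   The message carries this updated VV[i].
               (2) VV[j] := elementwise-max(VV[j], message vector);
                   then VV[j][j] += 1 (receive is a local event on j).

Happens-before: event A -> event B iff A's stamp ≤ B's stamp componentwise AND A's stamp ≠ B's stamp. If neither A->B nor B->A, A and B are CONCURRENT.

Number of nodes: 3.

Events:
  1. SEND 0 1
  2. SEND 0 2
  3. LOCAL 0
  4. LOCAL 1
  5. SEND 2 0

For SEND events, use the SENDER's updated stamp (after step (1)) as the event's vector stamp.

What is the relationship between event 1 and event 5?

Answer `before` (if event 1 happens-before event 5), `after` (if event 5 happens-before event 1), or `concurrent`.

Initial: VV[0]=[0, 0, 0]
Initial: VV[1]=[0, 0, 0]
Initial: VV[2]=[0, 0, 0]
Event 1: SEND 0->1: VV[0][0]++ -> VV[0]=[1, 0, 0], msg_vec=[1, 0, 0]; VV[1]=max(VV[1],msg_vec) then VV[1][1]++ -> VV[1]=[1, 1, 0]
Event 2: SEND 0->2: VV[0][0]++ -> VV[0]=[2, 0, 0], msg_vec=[2, 0, 0]; VV[2]=max(VV[2],msg_vec) then VV[2][2]++ -> VV[2]=[2, 0, 1]
Event 3: LOCAL 0: VV[0][0]++ -> VV[0]=[3, 0, 0]
Event 4: LOCAL 1: VV[1][1]++ -> VV[1]=[1, 2, 0]
Event 5: SEND 2->0: VV[2][2]++ -> VV[2]=[2, 0, 2], msg_vec=[2, 0, 2]; VV[0]=max(VV[0],msg_vec) then VV[0][0]++ -> VV[0]=[4, 0, 2]
Event 1 stamp: [1, 0, 0]
Event 5 stamp: [2, 0, 2]
[1, 0, 0] <= [2, 0, 2]? True
[2, 0, 2] <= [1, 0, 0]? False
Relation: before

Answer: before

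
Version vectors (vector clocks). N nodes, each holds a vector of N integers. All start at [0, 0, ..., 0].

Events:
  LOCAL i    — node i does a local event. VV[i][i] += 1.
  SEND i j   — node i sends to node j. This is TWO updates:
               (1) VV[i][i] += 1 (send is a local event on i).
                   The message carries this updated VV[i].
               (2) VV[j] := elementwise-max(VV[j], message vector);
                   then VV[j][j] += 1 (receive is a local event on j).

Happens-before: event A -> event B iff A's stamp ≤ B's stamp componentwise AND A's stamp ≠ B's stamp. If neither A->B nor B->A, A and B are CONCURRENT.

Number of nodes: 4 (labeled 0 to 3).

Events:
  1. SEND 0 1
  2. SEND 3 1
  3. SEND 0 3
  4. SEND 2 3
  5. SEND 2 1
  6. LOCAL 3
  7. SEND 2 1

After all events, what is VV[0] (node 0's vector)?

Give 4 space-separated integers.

Initial: VV[0]=[0, 0, 0, 0]
Initial: VV[1]=[0, 0, 0, 0]
Initial: VV[2]=[0, 0, 0, 0]
Initial: VV[3]=[0, 0, 0, 0]
Event 1: SEND 0->1: VV[0][0]++ -> VV[0]=[1, 0, 0, 0], msg_vec=[1, 0, 0, 0]; VV[1]=max(VV[1],msg_vec) then VV[1][1]++ -> VV[1]=[1, 1, 0, 0]
Event 2: SEND 3->1: VV[3][3]++ -> VV[3]=[0, 0, 0, 1], msg_vec=[0, 0, 0, 1]; VV[1]=max(VV[1],msg_vec) then VV[1][1]++ -> VV[1]=[1, 2, 0, 1]
Event 3: SEND 0->3: VV[0][0]++ -> VV[0]=[2, 0, 0, 0], msg_vec=[2, 0, 0, 0]; VV[3]=max(VV[3],msg_vec) then VV[3][3]++ -> VV[3]=[2, 0, 0, 2]
Event 4: SEND 2->3: VV[2][2]++ -> VV[2]=[0, 0, 1, 0], msg_vec=[0, 0, 1, 0]; VV[3]=max(VV[3],msg_vec) then VV[3][3]++ -> VV[3]=[2, 0, 1, 3]
Event 5: SEND 2->1: VV[2][2]++ -> VV[2]=[0, 0, 2, 0], msg_vec=[0, 0, 2, 0]; VV[1]=max(VV[1],msg_vec) then VV[1][1]++ -> VV[1]=[1, 3, 2, 1]
Event 6: LOCAL 3: VV[3][3]++ -> VV[3]=[2, 0, 1, 4]
Event 7: SEND 2->1: VV[2][2]++ -> VV[2]=[0, 0, 3, 0], msg_vec=[0, 0, 3, 0]; VV[1]=max(VV[1],msg_vec) then VV[1][1]++ -> VV[1]=[1, 4, 3, 1]
Final vectors: VV[0]=[2, 0, 0, 0]; VV[1]=[1, 4, 3, 1]; VV[2]=[0, 0, 3, 0]; VV[3]=[2, 0, 1, 4]

Answer: 2 0 0 0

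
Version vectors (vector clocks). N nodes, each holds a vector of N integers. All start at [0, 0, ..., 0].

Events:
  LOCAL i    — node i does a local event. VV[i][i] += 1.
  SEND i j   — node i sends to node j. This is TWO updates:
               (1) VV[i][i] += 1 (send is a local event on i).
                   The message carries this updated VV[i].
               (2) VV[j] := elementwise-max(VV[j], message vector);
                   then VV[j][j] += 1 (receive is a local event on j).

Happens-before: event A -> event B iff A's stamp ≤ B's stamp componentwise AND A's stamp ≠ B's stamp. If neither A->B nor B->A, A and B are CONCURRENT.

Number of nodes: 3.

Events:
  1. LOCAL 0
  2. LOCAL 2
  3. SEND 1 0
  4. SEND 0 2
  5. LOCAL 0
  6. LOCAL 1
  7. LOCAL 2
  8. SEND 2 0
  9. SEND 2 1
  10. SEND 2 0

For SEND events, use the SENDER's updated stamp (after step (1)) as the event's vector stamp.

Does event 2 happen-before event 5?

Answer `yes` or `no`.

Initial: VV[0]=[0, 0, 0]
Initial: VV[1]=[0, 0, 0]
Initial: VV[2]=[0, 0, 0]
Event 1: LOCAL 0: VV[0][0]++ -> VV[0]=[1, 0, 0]
Event 2: LOCAL 2: VV[2][2]++ -> VV[2]=[0, 0, 1]
Event 3: SEND 1->0: VV[1][1]++ -> VV[1]=[0, 1, 0], msg_vec=[0, 1, 0]; VV[0]=max(VV[0],msg_vec) then VV[0][0]++ -> VV[0]=[2, 1, 0]
Event 4: SEND 0->2: VV[0][0]++ -> VV[0]=[3, 1, 0], msg_vec=[3, 1, 0]; VV[2]=max(VV[2],msg_vec) then VV[2][2]++ -> VV[2]=[3, 1, 2]
Event 5: LOCAL 0: VV[0][0]++ -> VV[0]=[4, 1, 0]
Event 6: LOCAL 1: VV[1][1]++ -> VV[1]=[0, 2, 0]
Event 7: LOCAL 2: VV[2][2]++ -> VV[2]=[3, 1, 3]
Event 8: SEND 2->0: VV[2][2]++ -> VV[2]=[3, 1, 4], msg_vec=[3, 1, 4]; VV[0]=max(VV[0],msg_vec) then VV[0][0]++ -> VV[0]=[5, 1, 4]
Event 9: SEND 2->1: VV[2][2]++ -> VV[2]=[3, 1, 5], msg_vec=[3, 1, 5]; VV[1]=max(VV[1],msg_vec) then VV[1][1]++ -> VV[1]=[3, 3, 5]
Event 10: SEND 2->0: VV[2][2]++ -> VV[2]=[3, 1, 6], msg_vec=[3, 1, 6]; VV[0]=max(VV[0],msg_vec) then VV[0][0]++ -> VV[0]=[6, 1, 6]
Event 2 stamp: [0, 0, 1]
Event 5 stamp: [4, 1, 0]
[0, 0, 1] <= [4, 1, 0]? False. Equal? False. Happens-before: False

Answer: no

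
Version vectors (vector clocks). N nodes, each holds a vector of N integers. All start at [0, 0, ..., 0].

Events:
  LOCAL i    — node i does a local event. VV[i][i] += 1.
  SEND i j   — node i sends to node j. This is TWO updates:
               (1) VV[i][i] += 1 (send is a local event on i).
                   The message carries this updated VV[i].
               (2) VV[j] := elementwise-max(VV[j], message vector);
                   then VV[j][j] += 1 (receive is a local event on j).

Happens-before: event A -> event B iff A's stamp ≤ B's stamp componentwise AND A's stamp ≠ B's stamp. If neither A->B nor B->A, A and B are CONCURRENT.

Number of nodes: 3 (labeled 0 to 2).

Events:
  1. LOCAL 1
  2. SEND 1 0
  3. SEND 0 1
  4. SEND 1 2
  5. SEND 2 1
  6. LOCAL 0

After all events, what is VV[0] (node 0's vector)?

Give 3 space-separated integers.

Initial: VV[0]=[0, 0, 0]
Initial: VV[1]=[0, 0, 0]
Initial: VV[2]=[0, 0, 0]
Event 1: LOCAL 1: VV[1][1]++ -> VV[1]=[0, 1, 0]
Event 2: SEND 1->0: VV[1][1]++ -> VV[1]=[0, 2, 0], msg_vec=[0, 2, 0]; VV[0]=max(VV[0],msg_vec) then VV[0][0]++ -> VV[0]=[1, 2, 0]
Event 3: SEND 0->1: VV[0][0]++ -> VV[0]=[2, 2, 0], msg_vec=[2, 2, 0]; VV[1]=max(VV[1],msg_vec) then VV[1][1]++ -> VV[1]=[2, 3, 0]
Event 4: SEND 1->2: VV[1][1]++ -> VV[1]=[2, 4, 0], msg_vec=[2, 4, 0]; VV[2]=max(VV[2],msg_vec) then VV[2][2]++ -> VV[2]=[2, 4, 1]
Event 5: SEND 2->1: VV[2][2]++ -> VV[2]=[2, 4, 2], msg_vec=[2, 4, 2]; VV[1]=max(VV[1],msg_vec) then VV[1][1]++ -> VV[1]=[2, 5, 2]
Event 6: LOCAL 0: VV[0][0]++ -> VV[0]=[3, 2, 0]
Final vectors: VV[0]=[3, 2, 0]; VV[1]=[2, 5, 2]; VV[2]=[2, 4, 2]

Answer: 3 2 0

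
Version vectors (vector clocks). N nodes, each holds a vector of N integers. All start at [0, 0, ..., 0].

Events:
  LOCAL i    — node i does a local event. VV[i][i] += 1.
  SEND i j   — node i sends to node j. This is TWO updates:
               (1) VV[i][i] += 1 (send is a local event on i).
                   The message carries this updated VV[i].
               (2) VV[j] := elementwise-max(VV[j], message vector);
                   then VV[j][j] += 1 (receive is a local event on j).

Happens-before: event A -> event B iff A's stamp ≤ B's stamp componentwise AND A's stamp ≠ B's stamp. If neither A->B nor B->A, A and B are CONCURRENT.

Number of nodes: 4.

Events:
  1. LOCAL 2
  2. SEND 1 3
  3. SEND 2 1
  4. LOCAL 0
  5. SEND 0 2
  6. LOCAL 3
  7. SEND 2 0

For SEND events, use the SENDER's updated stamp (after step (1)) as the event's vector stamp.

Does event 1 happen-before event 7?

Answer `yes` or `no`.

Answer: yes

Derivation:
Initial: VV[0]=[0, 0, 0, 0]
Initial: VV[1]=[0, 0, 0, 0]
Initial: VV[2]=[0, 0, 0, 0]
Initial: VV[3]=[0, 0, 0, 0]
Event 1: LOCAL 2: VV[2][2]++ -> VV[2]=[0, 0, 1, 0]
Event 2: SEND 1->3: VV[1][1]++ -> VV[1]=[0, 1, 0, 0], msg_vec=[0, 1, 0, 0]; VV[3]=max(VV[3],msg_vec) then VV[3][3]++ -> VV[3]=[0, 1, 0, 1]
Event 3: SEND 2->1: VV[2][2]++ -> VV[2]=[0, 0, 2, 0], msg_vec=[0, 0, 2, 0]; VV[1]=max(VV[1],msg_vec) then VV[1][1]++ -> VV[1]=[0, 2, 2, 0]
Event 4: LOCAL 0: VV[0][0]++ -> VV[0]=[1, 0, 0, 0]
Event 5: SEND 0->2: VV[0][0]++ -> VV[0]=[2, 0, 0, 0], msg_vec=[2, 0, 0, 0]; VV[2]=max(VV[2],msg_vec) then VV[2][2]++ -> VV[2]=[2, 0, 3, 0]
Event 6: LOCAL 3: VV[3][3]++ -> VV[3]=[0, 1, 0, 2]
Event 7: SEND 2->0: VV[2][2]++ -> VV[2]=[2, 0, 4, 0], msg_vec=[2, 0, 4, 0]; VV[0]=max(VV[0],msg_vec) then VV[0][0]++ -> VV[0]=[3, 0, 4, 0]
Event 1 stamp: [0, 0, 1, 0]
Event 7 stamp: [2, 0, 4, 0]
[0, 0, 1, 0] <= [2, 0, 4, 0]? True. Equal? False. Happens-before: True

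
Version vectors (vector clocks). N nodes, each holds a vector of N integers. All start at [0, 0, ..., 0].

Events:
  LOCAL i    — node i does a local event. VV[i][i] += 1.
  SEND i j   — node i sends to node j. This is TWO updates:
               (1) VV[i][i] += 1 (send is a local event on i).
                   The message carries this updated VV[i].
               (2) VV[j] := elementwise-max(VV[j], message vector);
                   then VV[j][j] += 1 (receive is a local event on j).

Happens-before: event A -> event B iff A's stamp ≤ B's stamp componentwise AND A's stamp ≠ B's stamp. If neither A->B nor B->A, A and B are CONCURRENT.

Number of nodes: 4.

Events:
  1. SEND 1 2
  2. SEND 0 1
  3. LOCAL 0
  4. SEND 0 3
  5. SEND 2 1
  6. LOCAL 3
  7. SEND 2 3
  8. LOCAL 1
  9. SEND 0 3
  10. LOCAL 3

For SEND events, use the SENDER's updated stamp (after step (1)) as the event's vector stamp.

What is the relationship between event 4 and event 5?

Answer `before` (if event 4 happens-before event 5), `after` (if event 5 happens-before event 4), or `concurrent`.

Initial: VV[0]=[0, 0, 0, 0]
Initial: VV[1]=[0, 0, 0, 0]
Initial: VV[2]=[0, 0, 0, 0]
Initial: VV[3]=[0, 0, 0, 0]
Event 1: SEND 1->2: VV[1][1]++ -> VV[1]=[0, 1, 0, 0], msg_vec=[0, 1, 0, 0]; VV[2]=max(VV[2],msg_vec) then VV[2][2]++ -> VV[2]=[0, 1, 1, 0]
Event 2: SEND 0->1: VV[0][0]++ -> VV[0]=[1, 0, 0, 0], msg_vec=[1, 0, 0, 0]; VV[1]=max(VV[1],msg_vec) then VV[1][1]++ -> VV[1]=[1, 2, 0, 0]
Event 3: LOCAL 0: VV[0][0]++ -> VV[0]=[2, 0, 0, 0]
Event 4: SEND 0->3: VV[0][0]++ -> VV[0]=[3, 0, 0, 0], msg_vec=[3, 0, 0, 0]; VV[3]=max(VV[3],msg_vec) then VV[3][3]++ -> VV[3]=[3, 0, 0, 1]
Event 5: SEND 2->1: VV[2][2]++ -> VV[2]=[0, 1, 2, 0], msg_vec=[0, 1, 2, 0]; VV[1]=max(VV[1],msg_vec) then VV[1][1]++ -> VV[1]=[1, 3, 2, 0]
Event 6: LOCAL 3: VV[3][3]++ -> VV[3]=[3, 0, 0, 2]
Event 7: SEND 2->3: VV[2][2]++ -> VV[2]=[0, 1, 3, 0], msg_vec=[0, 1, 3, 0]; VV[3]=max(VV[3],msg_vec) then VV[3][3]++ -> VV[3]=[3, 1, 3, 3]
Event 8: LOCAL 1: VV[1][1]++ -> VV[1]=[1, 4, 2, 0]
Event 9: SEND 0->3: VV[0][0]++ -> VV[0]=[4, 0, 0, 0], msg_vec=[4, 0, 0, 0]; VV[3]=max(VV[3],msg_vec) then VV[3][3]++ -> VV[3]=[4, 1, 3, 4]
Event 10: LOCAL 3: VV[3][3]++ -> VV[3]=[4, 1, 3, 5]
Event 4 stamp: [3, 0, 0, 0]
Event 5 stamp: [0, 1, 2, 0]
[3, 0, 0, 0] <= [0, 1, 2, 0]? False
[0, 1, 2, 0] <= [3, 0, 0, 0]? False
Relation: concurrent

Answer: concurrent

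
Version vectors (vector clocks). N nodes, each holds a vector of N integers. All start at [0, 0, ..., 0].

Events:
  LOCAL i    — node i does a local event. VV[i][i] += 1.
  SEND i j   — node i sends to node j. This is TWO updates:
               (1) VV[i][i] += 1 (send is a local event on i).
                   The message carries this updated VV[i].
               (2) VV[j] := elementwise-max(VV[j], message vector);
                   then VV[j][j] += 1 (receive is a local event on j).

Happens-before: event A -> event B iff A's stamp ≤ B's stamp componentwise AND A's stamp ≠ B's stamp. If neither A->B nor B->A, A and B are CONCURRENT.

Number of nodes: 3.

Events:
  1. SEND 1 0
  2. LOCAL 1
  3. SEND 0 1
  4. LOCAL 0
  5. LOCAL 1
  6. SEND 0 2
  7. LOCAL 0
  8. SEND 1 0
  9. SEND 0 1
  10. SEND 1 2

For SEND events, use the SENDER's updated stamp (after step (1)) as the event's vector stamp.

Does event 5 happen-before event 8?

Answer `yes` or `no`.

Answer: yes

Derivation:
Initial: VV[0]=[0, 0, 0]
Initial: VV[1]=[0, 0, 0]
Initial: VV[2]=[0, 0, 0]
Event 1: SEND 1->0: VV[1][1]++ -> VV[1]=[0, 1, 0], msg_vec=[0, 1, 0]; VV[0]=max(VV[0],msg_vec) then VV[0][0]++ -> VV[0]=[1, 1, 0]
Event 2: LOCAL 1: VV[1][1]++ -> VV[1]=[0, 2, 0]
Event 3: SEND 0->1: VV[0][0]++ -> VV[0]=[2, 1, 0], msg_vec=[2, 1, 0]; VV[1]=max(VV[1],msg_vec) then VV[1][1]++ -> VV[1]=[2, 3, 0]
Event 4: LOCAL 0: VV[0][0]++ -> VV[0]=[3, 1, 0]
Event 5: LOCAL 1: VV[1][1]++ -> VV[1]=[2, 4, 0]
Event 6: SEND 0->2: VV[0][0]++ -> VV[0]=[4, 1, 0], msg_vec=[4, 1, 0]; VV[2]=max(VV[2],msg_vec) then VV[2][2]++ -> VV[2]=[4, 1, 1]
Event 7: LOCAL 0: VV[0][0]++ -> VV[0]=[5, 1, 0]
Event 8: SEND 1->0: VV[1][1]++ -> VV[1]=[2, 5, 0], msg_vec=[2, 5, 0]; VV[0]=max(VV[0],msg_vec) then VV[0][0]++ -> VV[0]=[6, 5, 0]
Event 9: SEND 0->1: VV[0][0]++ -> VV[0]=[7, 5, 0], msg_vec=[7, 5, 0]; VV[1]=max(VV[1],msg_vec) then VV[1][1]++ -> VV[1]=[7, 6, 0]
Event 10: SEND 1->2: VV[1][1]++ -> VV[1]=[7, 7, 0], msg_vec=[7, 7, 0]; VV[2]=max(VV[2],msg_vec) then VV[2][2]++ -> VV[2]=[7, 7, 2]
Event 5 stamp: [2, 4, 0]
Event 8 stamp: [2, 5, 0]
[2, 4, 0] <= [2, 5, 0]? True. Equal? False. Happens-before: True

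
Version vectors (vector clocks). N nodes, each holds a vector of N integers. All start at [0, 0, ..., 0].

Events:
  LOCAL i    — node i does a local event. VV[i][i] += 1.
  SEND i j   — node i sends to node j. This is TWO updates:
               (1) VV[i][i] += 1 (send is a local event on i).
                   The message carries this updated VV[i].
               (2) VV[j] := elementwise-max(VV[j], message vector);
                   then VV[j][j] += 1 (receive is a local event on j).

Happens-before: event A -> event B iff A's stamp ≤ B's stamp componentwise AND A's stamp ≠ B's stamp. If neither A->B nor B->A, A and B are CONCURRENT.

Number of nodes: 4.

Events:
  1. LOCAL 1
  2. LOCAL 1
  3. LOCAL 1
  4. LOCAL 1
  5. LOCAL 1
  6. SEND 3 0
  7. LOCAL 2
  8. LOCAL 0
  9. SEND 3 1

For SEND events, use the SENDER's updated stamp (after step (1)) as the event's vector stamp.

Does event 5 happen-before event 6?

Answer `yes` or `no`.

Answer: no

Derivation:
Initial: VV[0]=[0, 0, 0, 0]
Initial: VV[1]=[0, 0, 0, 0]
Initial: VV[2]=[0, 0, 0, 0]
Initial: VV[3]=[0, 0, 0, 0]
Event 1: LOCAL 1: VV[1][1]++ -> VV[1]=[0, 1, 0, 0]
Event 2: LOCAL 1: VV[1][1]++ -> VV[1]=[0, 2, 0, 0]
Event 3: LOCAL 1: VV[1][1]++ -> VV[1]=[0, 3, 0, 0]
Event 4: LOCAL 1: VV[1][1]++ -> VV[1]=[0, 4, 0, 0]
Event 5: LOCAL 1: VV[1][1]++ -> VV[1]=[0, 5, 0, 0]
Event 6: SEND 3->0: VV[3][3]++ -> VV[3]=[0, 0, 0, 1], msg_vec=[0, 0, 0, 1]; VV[0]=max(VV[0],msg_vec) then VV[0][0]++ -> VV[0]=[1, 0, 0, 1]
Event 7: LOCAL 2: VV[2][2]++ -> VV[2]=[0, 0, 1, 0]
Event 8: LOCAL 0: VV[0][0]++ -> VV[0]=[2, 0, 0, 1]
Event 9: SEND 3->1: VV[3][3]++ -> VV[3]=[0, 0, 0, 2], msg_vec=[0, 0, 0, 2]; VV[1]=max(VV[1],msg_vec) then VV[1][1]++ -> VV[1]=[0, 6, 0, 2]
Event 5 stamp: [0, 5, 0, 0]
Event 6 stamp: [0, 0, 0, 1]
[0, 5, 0, 0] <= [0, 0, 0, 1]? False. Equal? False. Happens-before: False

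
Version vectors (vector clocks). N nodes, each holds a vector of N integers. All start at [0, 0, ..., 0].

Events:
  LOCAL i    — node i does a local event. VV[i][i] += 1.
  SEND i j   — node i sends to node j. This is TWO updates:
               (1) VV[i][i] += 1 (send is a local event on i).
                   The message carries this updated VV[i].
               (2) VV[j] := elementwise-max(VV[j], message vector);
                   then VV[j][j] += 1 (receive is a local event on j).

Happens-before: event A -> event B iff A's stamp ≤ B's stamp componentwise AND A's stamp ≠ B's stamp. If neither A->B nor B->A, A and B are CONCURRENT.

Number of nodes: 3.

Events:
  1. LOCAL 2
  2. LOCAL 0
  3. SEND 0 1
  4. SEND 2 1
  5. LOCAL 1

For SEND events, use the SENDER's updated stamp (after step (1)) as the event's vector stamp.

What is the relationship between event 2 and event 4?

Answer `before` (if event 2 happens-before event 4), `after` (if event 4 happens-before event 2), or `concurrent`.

Initial: VV[0]=[0, 0, 0]
Initial: VV[1]=[0, 0, 0]
Initial: VV[2]=[0, 0, 0]
Event 1: LOCAL 2: VV[2][2]++ -> VV[2]=[0, 0, 1]
Event 2: LOCAL 0: VV[0][0]++ -> VV[0]=[1, 0, 0]
Event 3: SEND 0->1: VV[0][0]++ -> VV[0]=[2, 0, 0], msg_vec=[2, 0, 0]; VV[1]=max(VV[1],msg_vec) then VV[1][1]++ -> VV[1]=[2, 1, 0]
Event 4: SEND 2->1: VV[2][2]++ -> VV[2]=[0, 0, 2], msg_vec=[0, 0, 2]; VV[1]=max(VV[1],msg_vec) then VV[1][1]++ -> VV[1]=[2, 2, 2]
Event 5: LOCAL 1: VV[1][1]++ -> VV[1]=[2, 3, 2]
Event 2 stamp: [1, 0, 0]
Event 4 stamp: [0, 0, 2]
[1, 0, 0] <= [0, 0, 2]? False
[0, 0, 2] <= [1, 0, 0]? False
Relation: concurrent

Answer: concurrent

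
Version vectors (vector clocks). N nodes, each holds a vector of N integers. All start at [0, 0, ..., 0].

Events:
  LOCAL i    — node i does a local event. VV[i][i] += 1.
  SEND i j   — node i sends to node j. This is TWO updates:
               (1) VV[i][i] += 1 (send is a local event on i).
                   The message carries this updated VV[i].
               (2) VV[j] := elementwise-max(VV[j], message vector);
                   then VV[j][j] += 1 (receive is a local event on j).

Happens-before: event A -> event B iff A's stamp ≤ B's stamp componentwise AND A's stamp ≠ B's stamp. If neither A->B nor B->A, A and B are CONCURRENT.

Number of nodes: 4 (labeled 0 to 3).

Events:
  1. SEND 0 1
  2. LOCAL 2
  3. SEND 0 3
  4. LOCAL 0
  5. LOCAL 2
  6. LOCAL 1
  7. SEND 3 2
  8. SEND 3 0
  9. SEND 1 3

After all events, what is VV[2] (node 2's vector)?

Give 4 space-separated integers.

Initial: VV[0]=[0, 0, 0, 0]
Initial: VV[1]=[0, 0, 0, 0]
Initial: VV[2]=[0, 0, 0, 0]
Initial: VV[3]=[0, 0, 0, 0]
Event 1: SEND 0->1: VV[0][0]++ -> VV[0]=[1, 0, 0, 0], msg_vec=[1, 0, 0, 0]; VV[1]=max(VV[1],msg_vec) then VV[1][1]++ -> VV[1]=[1, 1, 0, 0]
Event 2: LOCAL 2: VV[2][2]++ -> VV[2]=[0, 0, 1, 0]
Event 3: SEND 0->3: VV[0][0]++ -> VV[0]=[2, 0, 0, 0], msg_vec=[2, 0, 0, 0]; VV[3]=max(VV[3],msg_vec) then VV[3][3]++ -> VV[3]=[2, 0, 0, 1]
Event 4: LOCAL 0: VV[0][0]++ -> VV[0]=[3, 0, 0, 0]
Event 5: LOCAL 2: VV[2][2]++ -> VV[2]=[0, 0, 2, 0]
Event 6: LOCAL 1: VV[1][1]++ -> VV[1]=[1, 2, 0, 0]
Event 7: SEND 3->2: VV[3][3]++ -> VV[3]=[2, 0, 0, 2], msg_vec=[2, 0, 0, 2]; VV[2]=max(VV[2],msg_vec) then VV[2][2]++ -> VV[2]=[2, 0, 3, 2]
Event 8: SEND 3->0: VV[3][3]++ -> VV[3]=[2, 0, 0, 3], msg_vec=[2, 0, 0, 3]; VV[0]=max(VV[0],msg_vec) then VV[0][0]++ -> VV[0]=[4, 0, 0, 3]
Event 9: SEND 1->3: VV[1][1]++ -> VV[1]=[1, 3, 0, 0], msg_vec=[1, 3, 0, 0]; VV[3]=max(VV[3],msg_vec) then VV[3][3]++ -> VV[3]=[2, 3, 0, 4]
Final vectors: VV[0]=[4, 0, 0, 3]; VV[1]=[1, 3, 0, 0]; VV[2]=[2, 0, 3, 2]; VV[3]=[2, 3, 0, 4]

Answer: 2 0 3 2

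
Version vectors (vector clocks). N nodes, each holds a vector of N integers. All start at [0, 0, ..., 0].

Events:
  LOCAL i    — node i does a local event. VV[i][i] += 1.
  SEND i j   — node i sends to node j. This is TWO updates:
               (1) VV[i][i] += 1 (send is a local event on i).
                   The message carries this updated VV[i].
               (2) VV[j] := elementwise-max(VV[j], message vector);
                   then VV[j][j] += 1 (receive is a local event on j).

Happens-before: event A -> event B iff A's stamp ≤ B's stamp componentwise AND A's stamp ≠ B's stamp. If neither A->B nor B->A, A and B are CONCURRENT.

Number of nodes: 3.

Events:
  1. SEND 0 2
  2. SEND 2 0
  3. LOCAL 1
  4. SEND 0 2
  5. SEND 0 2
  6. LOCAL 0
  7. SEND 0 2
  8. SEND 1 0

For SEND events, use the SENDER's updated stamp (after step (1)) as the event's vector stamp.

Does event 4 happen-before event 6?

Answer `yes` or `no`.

Answer: yes

Derivation:
Initial: VV[0]=[0, 0, 0]
Initial: VV[1]=[0, 0, 0]
Initial: VV[2]=[0, 0, 0]
Event 1: SEND 0->2: VV[0][0]++ -> VV[0]=[1, 0, 0], msg_vec=[1, 0, 0]; VV[2]=max(VV[2],msg_vec) then VV[2][2]++ -> VV[2]=[1, 0, 1]
Event 2: SEND 2->0: VV[2][2]++ -> VV[2]=[1, 0, 2], msg_vec=[1, 0, 2]; VV[0]=max(VV[0],msg_vec) then VV[0][0]++ -> VV[0]=[2, 0, 2]
Event 3: LOCAL 1: VV[1][1]++ -> VV[1]=[0, 1, 0]
Event 4: SEND 0->2: VV[0][0]++ -> VV[0]=[3, 0, 2], msg_vec=[3, 0, 2]; VV[2]=max(VV[2],msg_vec) then VV[2][2]++ -> VV[2]=[3, 0, 3]
Event 5: SEND 0->2: VV[0][0]++ -> VV[0]=[4, 0, 2], msg_vec=[4, 0, 2]; VV[2]=max(VV[2],msg_vec) then VV[2][2]++ -> VV[2]=[4, 0, 4]
Event 6: LOCAL 0: VV[0][0]++ -> VV[0]=[5, 0, 2]
Event 7: SEND 0->2: VV[0][0]++ -> VV[0]=[6, 0, 2], msg_vec=[6, 0, 2]; VV[2]=max(VV[2],msg_vec) then VV[2][2]++ -> VV[2]=[6, 0, 5]
Event 8: SEND 1->0: VV[1][1]++ -> VV[1]=[0, 2, 0], msg_vec=[0, 2, 0]; VV[0]=max(VV[0],msg_vec) then VV[0][0]++ -> VV[0]=[7, 2, 2]
Event 4 stamp: [3, 0, 2]
Event 6 stamp: [5, 0, 2]
[3, 0, 2] <= [5, 0, 2]? True. Equal? False. Happens-before: True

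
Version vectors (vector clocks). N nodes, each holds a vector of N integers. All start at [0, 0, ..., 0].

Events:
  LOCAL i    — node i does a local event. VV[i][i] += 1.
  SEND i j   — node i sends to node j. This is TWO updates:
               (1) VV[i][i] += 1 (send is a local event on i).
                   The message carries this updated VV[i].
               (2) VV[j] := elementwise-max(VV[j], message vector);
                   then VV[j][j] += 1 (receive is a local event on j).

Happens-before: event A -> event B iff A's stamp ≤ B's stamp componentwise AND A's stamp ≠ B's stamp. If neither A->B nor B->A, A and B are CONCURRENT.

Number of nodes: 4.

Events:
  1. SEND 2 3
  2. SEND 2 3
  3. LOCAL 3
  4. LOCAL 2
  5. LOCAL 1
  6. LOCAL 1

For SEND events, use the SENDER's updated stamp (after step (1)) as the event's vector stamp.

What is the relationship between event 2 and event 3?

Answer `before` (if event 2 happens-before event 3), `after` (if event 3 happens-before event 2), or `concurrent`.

Initial: VV[0]=[0, 0, 0, 0]
Initial: VV[1]=[0, 0, 0, 0]
Initial: VV[2]=[0, 0, 0, 0]
Initial: VV[3]=[0, 0, 0, 0]
Event 1: SEND 2->3: VV[2][2]++ -> VV[2]=[0, 0, 1, 0], msg_vec=[0, 0, 1, 0]; VV[3]=max(VV[3],msg_vec) then VV[3][3]++ -> VV[3]=[0, 0, 1, 1]
Event 2: SEND 2->3: VV[2][2]++ -> VV[2]=[0, 0, 2, 0], msg_vec=[0, 0, 2, 0]; VV[3]=max(VV[3],msg_vec) then VV[3][3]++ -> VV[3]=[0, 0, 2, 2]
Event 3: LOCAL 3: VV[3][3]++ -> VV[3]=[0, 0, 2, 3]
Event 4: LOCAL 2: VV[2][2]++ -> VV[2]=[0, 0, 3, 0]
Event 5: LOCAL 1: VV[1][1]++ -> VV[1]=[0, 1, 0, 0]
Event 6: LOCAL 1: VV[1][1]++ -> VV[1]=[0, 2, 0, 0]
Event 2 stamp: [0, 0, 2, 0]
Event 3 stamp: [0, 0, 2, 3]
[0, 0, 2, 0] <= [0, 0, 2, 3]? True
[0, 0, 2, 3] <= [0, 0, 2, 0]? False
Relation: before

Answer: before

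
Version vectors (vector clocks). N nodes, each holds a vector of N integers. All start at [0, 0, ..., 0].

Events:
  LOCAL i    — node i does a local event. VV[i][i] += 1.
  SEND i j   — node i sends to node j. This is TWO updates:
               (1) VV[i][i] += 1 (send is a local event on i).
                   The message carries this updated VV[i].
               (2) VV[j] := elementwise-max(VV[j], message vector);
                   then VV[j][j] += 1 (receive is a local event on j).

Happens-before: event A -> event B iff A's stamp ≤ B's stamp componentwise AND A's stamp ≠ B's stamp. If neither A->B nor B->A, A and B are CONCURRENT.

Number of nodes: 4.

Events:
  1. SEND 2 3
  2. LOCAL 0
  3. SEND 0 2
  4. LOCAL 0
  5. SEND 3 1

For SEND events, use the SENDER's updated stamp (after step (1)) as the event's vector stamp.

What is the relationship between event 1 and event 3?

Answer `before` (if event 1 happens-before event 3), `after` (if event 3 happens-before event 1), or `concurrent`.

Answer: concurrent

Derivation:
Initial: VV[0]=[0, 0, 0, 0]
Initial: VV[1]=[0, 0, 0, 0]
Initial: VV[2]=[0, 0, 0, 0]
Initial: VV[3]=[0, 0, 0, 0]
Event 1: SEND 2->3: VV[2][2]++ -> VV[2]=[0, 0, 1, 0], msg_vec=[0, 0, 1, 0]; VV[3]=max(VV[3],msg_vec) then VV[3][3]++ -> VV[3]=[0, 0, 1, 1]
Event 2: LOCAL 0: VV[0][0]++ -> VV[0]=[1, 0, 0, 0]
Event 3: SEND 0->2: VV[0][0]++ -> VV[0]=[2, 0, 0, 0], msg_vec=[2, 0, 0, 0]; VV[2]=max(VV[2],msg_vec) then VV[2][2]++ -> VV[2]=[2, 0, 2, 0]
Event 4: LOCAL 0: VV[0][0]++ -> VV[0]=[3, 0, 0, 0]
Event 5: SEND 3->1: VV[3][3]++ -> VV[3]=[0, 0, 1, 2], msg_vec=[0, 0, 1, 2]; VV[1]=max(VV[1],msg_vec) then VV[1][1]++ -> VV[1]=[0, 1, 1, 2]
Event 1 stamp: [0, 0, 1, 0]
Event 3 stamp: [2, 0, 0, 0]
[0, 0, 1, 0] <= [2, 0, 0, 0]? False
[2, 0, 0, 0] <= [0, 0, 1, 0]? False
Relation: concurrent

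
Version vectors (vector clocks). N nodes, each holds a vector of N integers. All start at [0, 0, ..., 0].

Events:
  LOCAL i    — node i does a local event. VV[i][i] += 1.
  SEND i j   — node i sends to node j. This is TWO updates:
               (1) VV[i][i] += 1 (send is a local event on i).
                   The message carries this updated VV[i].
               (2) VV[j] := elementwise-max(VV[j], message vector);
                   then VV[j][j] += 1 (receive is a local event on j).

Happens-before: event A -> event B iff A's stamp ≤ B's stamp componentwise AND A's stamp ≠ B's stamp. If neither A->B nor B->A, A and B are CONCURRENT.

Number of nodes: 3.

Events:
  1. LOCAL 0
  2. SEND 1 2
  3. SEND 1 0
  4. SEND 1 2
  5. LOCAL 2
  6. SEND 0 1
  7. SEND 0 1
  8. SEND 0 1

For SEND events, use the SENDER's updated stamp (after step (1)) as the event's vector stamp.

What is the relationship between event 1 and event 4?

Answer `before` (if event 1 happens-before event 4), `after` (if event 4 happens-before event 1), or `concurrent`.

Answer: concurrent

Derivation:
Initial: VV[0]=[0, 0, 0]
Initial: VV[1]=[0, 0, 0]
Initial: VV[2]=[0, 0, 0]
Event 1: LOCAL 0: VV[0][0]++ -> VV[0]=[1, 0, 0]
Event 2: SEND 1->2: VV[1][1]++ -> VV[1]=[0, 1, 0], msg_vec=[0, 1, 0]; VV[2]=max(VV[2],msg_vec) then VV[2][2]++ -> VV[2]=[0, 1, 1]
Event 3: SEND 1->0: VV[1][1]++ -> VV[1]=[0, 2, 0], msg_vec=[0, 2, 0]; VV[0]=max(VV[0],msg_vec) then VV[0][0]++ -> VV[0]=[2, 2, 0]
Event 4: SEND 1->2: VV[1][1]++ -> VV[1]=[0, 3, 0], msg_vec=[0, 3, 0]; VV[2]=max(VV[2],msg_vec) then VV[2][2]++ -> VV[2]=[0, 3, 2]
Event 5: LOCAL 2: VV[2][2]++ -> VV[2]=[0, 3, 3]
Event 6: SEND 0->1: VV[0][0]++ -> VV[0]=[3, 2, 0], msg_vec=[3, 2, 0]; VV[1]=max(VV[1],msg_vec) then VV[1][1]++ -> VV[1]=[3, 4, 0]
Event 7: SEND 0->1: VV[0][0]++ -> VV[0]=[4, 2, 0], msg_vec=[4, 2, 0]; VV[1]=max(VV[1],msg_vec) then VV[1][1]++ -> VV[1]=[4, 5, 0]
Event 8: SEND 0->1: VV[0][0]++ -> VV[0]=[5, 2, 0], msg_vec=[5, 2, 0]; VV[1]=max(VV[1],msg_vec) then VV[1][1]++ -> VV[1]=[5, 6, 0]
Event 1 stamp: [1, 0, 0]
Event 4 stamp: [0, 3, 0]
[1, 0, 0] <= [0, 3, 0]? False
[0, 3, 0] <= [1, 0, 0]? False
Relation: concurrent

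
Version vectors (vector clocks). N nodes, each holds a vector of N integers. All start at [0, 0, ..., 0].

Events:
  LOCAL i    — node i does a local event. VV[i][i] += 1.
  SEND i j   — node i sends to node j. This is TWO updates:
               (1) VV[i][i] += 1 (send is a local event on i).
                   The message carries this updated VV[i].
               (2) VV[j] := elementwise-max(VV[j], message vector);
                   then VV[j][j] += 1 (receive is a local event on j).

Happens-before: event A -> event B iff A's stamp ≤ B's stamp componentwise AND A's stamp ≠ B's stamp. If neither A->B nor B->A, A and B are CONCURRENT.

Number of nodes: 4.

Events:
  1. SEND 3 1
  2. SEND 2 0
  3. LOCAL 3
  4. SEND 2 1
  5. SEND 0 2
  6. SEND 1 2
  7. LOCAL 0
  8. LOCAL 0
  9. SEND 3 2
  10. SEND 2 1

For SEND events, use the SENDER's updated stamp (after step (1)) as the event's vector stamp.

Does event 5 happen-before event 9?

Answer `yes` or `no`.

Initial: VV[0]=[0, 0, 0, 0]
Initial: VV[1]=[0, 0, 0, 0]
Initial: VV[2]=[0, 0, 0, 0]
Initial: VV[3]=[0, 0, 0, 0]
Event 1: SEND 3->1: VV[3][3]++ -> VV[3]=[0, 0, 0, 1], msg_vec=[0, 0, 0, 1]; VV[1]=max(VV[1],msg_vec) then VV[1][1]++ -> VV[1]=[0, 1, 0, 1]
Event 2: SEND 2->0: VV[2][2]++ -> VV[2]=[0, 0, 1, 0], msg_vec=[0, 0, 1, 0]; VV[0]=max(VV[0],msg_vec) then VV[0][0]++ -> VV[0]=[1, 0, 1, 0]
Event 3: LOCAL 3: VV[3][3]++ -> VV[3]=[0, 0, 0, 2]
Event 4: SEND 2->1: VV[2][2]++ -> VV[2]=[0, 0, 2, 0], msg_vec=[0, 0, 2, 0]; VV[1]=max(VV[1],msg_vec) then VV[1][1]++ -> VV[1]=[0, 2, 2, 1]
Event 5: SEND 0->2: VV[0][0]++ -> VV[0]=[2, 0, 1, 0], msg_vec=[2, 0, 1, 0]; VV[2]=max(VV[2],msg_vec) then VV[2][2]++ -> VV[2]=[2, 0, 3, 0]
Event 6: SEND 1->2: VV[1][1]++ -> VV[1]=[0, 3, 2, 1], msg_vec=[0, 3, 2, 1]; VV[2]=max(VV[2],msg_vec) then VV[2][2]++ -> VV[2]=[2, 3, 4, 1]
Event 7: LOCAL 0: VV[0][0]++ -> VV[0]=[3, 0, 1, 0]
Event 8: LOCAL 0: VV[0][0]++ -> VV[0]=[4, 0, 1, 0]
Event 9: SEND 3->2: VV[3][3]++ -> VV[3]=[0, 0, 0, 3], msg_vec=[0, 0, 0, 3]; VV[2]=max(VV[2],msg_vec) then VV[2][2]++ -> VV[2]=[2, 3, 5, 3]
Event 10: SEND 2->1: VV[2][2]++ -> VV[2]=[2, 3, 6, 3], msg_vec=[2, 3, 6, 3]; VV[1]=max(VV[1],msg_vec) then VV[1][1]++ -> VV[1]=[2, 4, 6, 3]
Event 5 stamp: [2, 0, 1, 0]
Event 9 stamp: [0, 0, 0, 3]
[2, 0, 1, 0] <= [0, 0, 0, 3]? False. Equal? False. Happens-before: False

Answer: no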